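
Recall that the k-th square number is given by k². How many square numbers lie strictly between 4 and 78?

6

The n-th square number is n².
Smallest index with value > 4: n = 3 (giving 9).
Largest index with value < 78: n = 8 (giving 64).
Indices 3 through 8: 6 terms.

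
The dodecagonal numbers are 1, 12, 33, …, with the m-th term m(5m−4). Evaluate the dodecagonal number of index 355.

The 355th dodecagonal number is n(5n−4) with n = 355.
355·(5·355 − 4) = 355·1771 = 628705.

628705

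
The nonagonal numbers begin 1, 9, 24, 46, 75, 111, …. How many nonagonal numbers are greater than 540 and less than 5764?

28

The n-th nonagonal number is n(7n−5)/2.
Smallest index with value > 540: n = 13 (giving 559).
Largest index with value < 5764: n = 40 (giving 5500).
Indices 13 through 40: 28 terms.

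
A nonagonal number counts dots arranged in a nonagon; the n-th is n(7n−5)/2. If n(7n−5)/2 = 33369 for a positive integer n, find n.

Set n(7n−5)/2 = 33369, giving 7n² − 5n − 66738 = 0.
The discriminant is 25 + 56·33369 = 1868689, and √1868689 = 1367.
So n = (5 + 1367) / 14 = 1372/14 = 98.
Check: 98·(7·98 − 5)/2 = 33369. ✓

98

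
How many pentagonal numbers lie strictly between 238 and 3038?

33

The n-th pentagonal number is n(3n−1)/2.
Smallest index with value > 238: n = 13 (giving 247).
Largest index with value < 3038: n = 45 (giving 3015).
Indices 13 through 45: 33 terms.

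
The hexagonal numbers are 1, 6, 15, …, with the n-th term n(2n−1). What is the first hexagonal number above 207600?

Solve n(2n−1) > 207600 for integer n.
The largest n with value ≤ 207600 is 322 (since 207046 ≤ 207600 < 208335), so the first above is n = 323, value 208335.

208335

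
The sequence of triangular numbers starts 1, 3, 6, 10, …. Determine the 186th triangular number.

17391

186·187/2 = 34782/2 = 17391.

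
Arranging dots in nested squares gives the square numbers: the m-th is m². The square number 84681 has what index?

291

We need n² = 84681, so n = √84681 = 291.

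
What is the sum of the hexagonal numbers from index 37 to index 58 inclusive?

Σ i(2i−1) = 2Σi² − Σi over i = 37..58.
Σi = 1711 − 666 = 1045 and Σi² = 66729 − 16206 = 50523.
2·50523 − 1·1045 = 100001.

100001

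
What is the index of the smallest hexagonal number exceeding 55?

Solve n(2n−1) > 55 for integer n.
The largest n with value ≤ 55 is 5 (since 45 ≤ 55 < 66), so the first above is n = 6, value 66.

6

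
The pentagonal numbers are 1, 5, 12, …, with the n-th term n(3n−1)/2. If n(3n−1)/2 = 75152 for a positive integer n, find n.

Set n(3n−1)/2 = 75152, giving 3n² − n − 150304 = 0.
The discriminant is 1 + 24·75152 = 1803649, and √1803649 = 1343.
So n = (1 + 1343) / 6 = 1344/6 = 224.

224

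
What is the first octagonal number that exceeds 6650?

Solve n(3n−2) > 6650 for integer n.
The largest n with value ≤ 6650 is 47 (since 6533 ≤ 6650 < 6816), so the first above is n = 48, value 6816.

6816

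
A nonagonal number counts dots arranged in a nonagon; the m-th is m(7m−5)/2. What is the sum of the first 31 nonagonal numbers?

Σ i(7i−5)/2 = (7Σi² − 5Σi) / 2 over i = 1..31.
Σi = 496 and Σi² = 10416.
(7·10416 − 5·496) / 2 = 70432/2 = 35216.

35216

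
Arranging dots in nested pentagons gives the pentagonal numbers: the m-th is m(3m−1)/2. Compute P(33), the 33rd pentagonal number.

The 33rd pentagonal number is n(3n−1)/2 with n = 33.
33·(3·33 − 1)/2 = 33·98/2 = 33·49 = 1617.

1617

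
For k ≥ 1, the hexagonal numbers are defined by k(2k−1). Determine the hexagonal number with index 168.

The 168th hexagonal number is n(2n−1) with n = 168.
168·(2·168 − 1) = 168·335 = 56280.

56280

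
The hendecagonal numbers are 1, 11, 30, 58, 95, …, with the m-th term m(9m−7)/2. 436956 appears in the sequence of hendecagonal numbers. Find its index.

312

Set n(9n−7)/2 = 436956, giving 9n² − 7n − 873912 = 0.
The discriminant is 49 + 72·436956 = 31460881, and √31460881 = 5609.
So n = (7 + 5609) / 18 = 5616/18 = 312.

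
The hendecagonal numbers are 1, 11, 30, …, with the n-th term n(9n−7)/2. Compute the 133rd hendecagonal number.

The 133rd hendecagonal number is n(9n−7)/2 with n = 133.
133·(9·133 − 7)/2 = 133·1190/2 = 133·595 = 79135.

79135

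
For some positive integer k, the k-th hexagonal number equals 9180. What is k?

68

Set n(2n−1) = 9180, giving 2n² − n − 9180 = 0.
The discriminant is 1 + 8·9180 = 73441, and √73441 = 271.
So n = (1 + 271) / 4 = 272/4 = 68.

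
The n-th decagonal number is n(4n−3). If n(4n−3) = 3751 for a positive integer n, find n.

Set n(4n−3) = 3751, giving 4n² − 3n − 3751 = 0.
So n = (3 + 245) / 8 = 248/8 = 31.

31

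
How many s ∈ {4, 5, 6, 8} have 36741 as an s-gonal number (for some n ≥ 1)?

1

s = 4: P(4, 191) = 36481 and P(4, 192) = 36864; 36741 is not s-gonal.
s = 5: P(5, 156) = 36426 and P(5, 157) = 36895; 36741 is not s-gonal.
s = 6: P(6, 135) = 36315 and P(6, 136) = 36856; 36741 is not s-gonal.
s = 8: P(8, 111) = 36741. ✓
Hits: s ∈ {8} → 1.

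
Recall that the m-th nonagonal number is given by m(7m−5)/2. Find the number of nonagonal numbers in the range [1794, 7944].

The n-th nonagonal number is n(7n−5)/2.
Smallest index with value ≥ 1794: n = 23 (giving 1794).
Largest index with value ≤ 7944: n = 48 (giving 7944).
Indices 23 through 48: 26 terms.

26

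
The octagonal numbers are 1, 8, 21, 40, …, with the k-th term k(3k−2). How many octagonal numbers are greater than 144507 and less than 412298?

The n-th octagonal number is n(3n−2).
Smallest index with value > 144507: n = 220 (giving 144760).
Largest index with value < 412298: n = 371 (giving 412181).
Indices 220 through 371: 152 terms.

152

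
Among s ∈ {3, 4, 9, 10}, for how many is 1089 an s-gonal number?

2

s = 3: P(3, 46) = 1081 and P(3, 47) = 1128; 1089 is not s-gonal.
s = 4: P(4, 33) = 1089. ✓
s = 9: P(9, 18) = 1089. ✓
s = 10: P(10, 16) = 976 and P(10, 17) = 1105; 1089 is not s-gonal.
Hits: s ∈ {4, 9} → 2.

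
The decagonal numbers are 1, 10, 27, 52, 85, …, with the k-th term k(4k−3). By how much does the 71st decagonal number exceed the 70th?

Consecutive decagonal numbers differ by 8n − 7: here 8·71 − 7 = 561.

561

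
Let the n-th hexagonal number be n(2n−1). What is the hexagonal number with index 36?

36·(2·36 − 1) = 36·71 = 2556.

2556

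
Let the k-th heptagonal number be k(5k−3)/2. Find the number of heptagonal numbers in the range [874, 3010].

The n-th heptagonal number is n(5n−3)/2.
Smallest index with value ≥ 874: n = 19 (giving 874).
Largest index with value ≤ 3010: n = 35 (giving 3010).
Indices 19 through 35: 17 terms.

17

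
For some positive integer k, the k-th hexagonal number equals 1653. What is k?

29

Set n(2n−1) = 1653, giving 2n² − n − 1653 = 0.
The discriminant is 1 + 8·1653 = 13225, and √13225 = 115.
So n = (1 + 115) / 4 = 116/4 = 29.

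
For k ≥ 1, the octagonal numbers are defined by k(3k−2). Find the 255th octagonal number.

194565

The 255th octagonal number is n(3n−2) with n = 255.
255·(3·255 − 2) = 255·763 = 194565.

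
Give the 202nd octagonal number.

122008

The 202nd octagonal number is n(3n−2) with n = 202.
202·(3·202 − 2) = 202·604 = 122008.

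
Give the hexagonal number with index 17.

561

17·(2·17 − 1) = 17·33 = 561.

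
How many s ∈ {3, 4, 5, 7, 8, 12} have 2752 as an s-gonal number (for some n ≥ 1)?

1

s = 3: P(3, 73) = 2701 and P(3, 74) = 2775; 2752 is not s-gonal.
s = 4: P(4, 52) = 2704 and P(4, 53) = 2809; 2752 is not s-gonal.
s = 5: P(5, 43) = 2752. ✓
s = 7: P(7, 33) = 2673 and P(7, 34) = 2839; 2752 is not s-gonal.
s = 8: P(8, 30) = 2640 and P(8, 31) = 2821; 2752 is not s-gonal.
s = 12: P(12, 23) = 2553 and P(12, 24) = 2784; 2752 is not s-gonal.
Hits: s ∈ {5} → 1.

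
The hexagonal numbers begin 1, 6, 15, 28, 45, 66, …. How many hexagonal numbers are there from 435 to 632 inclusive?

The n-th hexagonal number is n(2n−1).
Smallest index with value ≥ 435: n = 15 (giving 435).
Largest index with value ≤ 632: n = 18 (giving 630).
Indices 15 through 18: 4 terms.

4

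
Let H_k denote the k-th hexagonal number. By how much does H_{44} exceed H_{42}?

342

44·(2·44 − 1) = 3828 and 42·(2·42 − 1) = 3486.
Difference: 3828 − 3486 = 342.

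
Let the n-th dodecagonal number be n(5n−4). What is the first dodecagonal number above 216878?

Solve n(5n−4) > 216878 for integer n.
The largest n with value ≤ 216878 is 208 (since 215488 ≤ 216878 < 217569), so the first above is n = 209, value 217569.

217569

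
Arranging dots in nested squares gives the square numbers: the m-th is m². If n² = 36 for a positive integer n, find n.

6

We need n² = 36, so n = √36 = 6.
Check: 6² = 36. ✓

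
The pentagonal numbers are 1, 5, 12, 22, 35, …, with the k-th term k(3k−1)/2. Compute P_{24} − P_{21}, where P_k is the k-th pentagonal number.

24·(3·24 − 1)/2 = 852 and 21·(3·21 − 1)/2 = 651.
Difference: 852 − 651 = 201.

201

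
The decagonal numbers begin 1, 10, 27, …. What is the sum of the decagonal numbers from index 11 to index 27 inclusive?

Σ i(4i−3) = 4Σi² − 3Σi over i = 11..27.
Σi = 378 − 55 = 323 and Σi² = 6930 − 385 = 6545.
4·6545 − 3·323 = 25211.

25211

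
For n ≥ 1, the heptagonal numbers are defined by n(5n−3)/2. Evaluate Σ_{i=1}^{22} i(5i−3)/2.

9108

Σ i(5i−3)/2 = (5Σi² − 3Σi) / 2 over i = 1..22.
Σi = 253 and Σi² = 3795.
(5·3795 − 3·253) / 2 = 18216/2 = 9108.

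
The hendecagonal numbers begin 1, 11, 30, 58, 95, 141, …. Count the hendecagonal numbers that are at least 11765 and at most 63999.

The n-th hendecagonal number is n(9n−7)/2.
Smallest index with value ≥ 11765: n = 52 (giving 11986).
Largest index with value ≤ 63999: n = 119 (giving 63308).
Indices 52 through 119: 68 terms.

68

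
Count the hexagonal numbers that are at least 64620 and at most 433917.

287

The n-th hexagonal number is n(2n−1).
Smallest index with value ≥ 64620: n = 180 (giving 64620).
Largest index with value ≤ 433917: n = 466 (giving 433846).
Indices 180 through 466: 287 terms.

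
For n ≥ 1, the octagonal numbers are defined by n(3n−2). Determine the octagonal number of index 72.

15408

The 72nd octagonal number is n(3n−2) with n = 72.
72·(3·72 − 2) = 72·214 = 15408.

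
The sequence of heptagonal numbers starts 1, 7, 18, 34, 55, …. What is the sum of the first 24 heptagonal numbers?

11800

Σ i(5i−3)/2 = (5Σi² − 3Σi) / 2 over i = 1..24.
Σi = 300 and Σi² = 4900.
(5·4900 − 3·300) / 2 = 23600/2 = 11800.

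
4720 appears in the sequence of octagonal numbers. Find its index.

40

Set n(3n−2) = 4720, giving 3n² − 2n − 4720 = 0.
The discriminant is 4 + 12·4720 = 56644, and √56644 = 238.
So n = (2 + 238) / 6 = 240/6 = 40.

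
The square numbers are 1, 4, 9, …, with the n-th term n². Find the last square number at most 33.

Solve n² ≤ 33 for integer n.
n = 5 gives 25 ≤ 33, while n = 6 gives 36 > 33; so the answer is 25.

25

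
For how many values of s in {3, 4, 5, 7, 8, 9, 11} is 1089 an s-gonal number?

s = 3: P(3, 46) = 1081 and P(3, 47) = 1128; 1089 is not s-gonal.
s = 4: P(4, 33) = 1089. ✓
s = 5: P(5, 27) = 1080 and P(5, 28) = 1162; 1089 is not s-gonal.
s = 7: P(7, 21) = 1071 and P(7, 22) = 1177; 1089 is not s-gonal.
s = 8: P(8, 19) = 1045 and P(8, 20) = 1160; 1089 is not s-gonal.
s = 9: P(9, 18) = 1089. ✓
s = 11: P(11, 15) = 960 and P(11, 16) = 1096; 1089 is not s-gonal.
Hits: s ∈ {4, 9} → 2.

2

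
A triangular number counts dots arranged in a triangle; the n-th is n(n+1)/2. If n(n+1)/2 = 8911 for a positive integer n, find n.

133

Set n(n+1)/2 = 8911, giving n² + n − 17822 = 0.
The discriminant is 1 + 8·8911 = 71289, and √71289 = 267.
So n = (-1 + 267) / 2 = 266/2 = 133.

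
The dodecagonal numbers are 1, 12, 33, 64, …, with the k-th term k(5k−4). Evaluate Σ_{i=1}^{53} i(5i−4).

249471

Σ i(5i−4) = 5Σi² − 4Σi over i = 1..53.
Σi = 1431 and Σi² = 51039.
5·51039 − 4·1431 = 249471.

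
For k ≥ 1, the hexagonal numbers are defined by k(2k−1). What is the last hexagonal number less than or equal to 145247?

Solve n(2n−1) ≤ 145247 for integer n.
n = 269 gives 144453 ≤ 145247, while n = 270 gives 145530 > 145247; so the answer is 144453.

144453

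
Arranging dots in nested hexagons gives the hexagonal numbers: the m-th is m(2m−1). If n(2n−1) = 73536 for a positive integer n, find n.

192

Set n(2n−1) = 73536, giving 2n² − n − 73536 = 0.
The discriminant is 1 + 8·73536 = 588289, and √588289 = 767.
So n = (1 + 767) / 4 = 768/4 = 192.
Check: 192·(2·192 − 1) = 73536. ✓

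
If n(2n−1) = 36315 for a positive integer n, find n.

135

Set n(2n−1) = 36315, giving 2n² − n − 36315 = 0.
So n = (1 + 539) / 4 = 540/4 = 135.
Check: 135·(2·135 − 1) = 36315. ✓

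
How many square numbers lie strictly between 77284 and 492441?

423

The n-th square number is n².
Smallest index with value > 77284: n = 279 (giving 77841).
Largest index with value < 492441: n = 701 (giving 491401).
Indices 279 through 701: 423 terms.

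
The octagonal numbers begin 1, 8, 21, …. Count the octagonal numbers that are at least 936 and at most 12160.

The n-th octagonal number is n(3n−2).
Smallest index with value ≥ 936: n = 18 (giving 936).
Largest index with value ≤ 12160: n = 64 (giving 12160).
Indices 18 through 64: 47 terms.

47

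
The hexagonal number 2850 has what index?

Set n(2n−1) = 2850, giving 2n² − n − 2850 = 0.
The discriminant is 1 + 8·2850 = 22801, and √22801 = 151.
So n = (1 + 151) / 4 = 152/4 = 38.
Check: 38·(2·38 − 1) = 2850. ✓

38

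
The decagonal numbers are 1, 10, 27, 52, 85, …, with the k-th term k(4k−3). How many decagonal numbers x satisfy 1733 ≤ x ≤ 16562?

The n-th decagonal number is n(4n−3).
Smallest index with value ≥ 1733: n = 22 (giving 1870).
Largest index with value ≤ 16562: n = 64 (giving 16192).
Indices 22 through 64: 43 terms.

43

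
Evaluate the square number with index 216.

46656

The 216th square number is n² with n = 216.
216² = 46656.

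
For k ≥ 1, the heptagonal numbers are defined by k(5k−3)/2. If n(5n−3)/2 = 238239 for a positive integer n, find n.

309

Set n(5n−3)/2 = 238239, giving 5n² − 3n − 476478 = 0.
The discriminant is 9 + 40·238239 = 9529569, and √9529569 = 3087.
So n = (3 + 3087) / 10 = 3090/10 = 309.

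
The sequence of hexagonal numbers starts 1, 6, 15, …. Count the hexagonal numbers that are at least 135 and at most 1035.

15

The n-th hexagonal number is n(2n−1).
Smallest index with value ≥ 135: n = 9 (giving 153).
Largest index with value ≤ 1035: n = 23 (giving 1035).
Indices 9 through 23: 15 terms.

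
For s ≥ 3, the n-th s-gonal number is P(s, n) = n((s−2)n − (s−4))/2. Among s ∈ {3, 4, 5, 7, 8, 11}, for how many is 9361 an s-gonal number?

s = 3: P(3, 136) = 9316 and P(3, 137) = 9453; 9361 is not s-gonal.
s = 4: P(4, 96) = 9216 and P(4, 97) = 9409; 9361 is not s-gonal.
s = 5: P(5, 79) = 9322 and P(5, 80) = 9560; 9361 is not s-gonal.
s = 7: P(7, 61) = 9211 and P(7, 62) = 9517; 9361 is not s-gonal.
s = 8: P(8, 56) = 9296 and P(8, 57) = 9633; 9361 is not s-gonal.
s = 11: P(11, 46) = 9361. ✓
Hits: s ∈ {11} → 1.

1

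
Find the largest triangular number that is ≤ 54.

45

Solve n(n+1)/2 ≤ 54 for integer n.
n = 9 gives 45 ≤ 54, while n = 10 gives 55 > 54; so the answer is 45.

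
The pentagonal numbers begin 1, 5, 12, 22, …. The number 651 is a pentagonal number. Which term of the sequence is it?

21

Set n(3n−1)/2 = 651, giving 3n² − n − 1302 = 0.
The discriminant is 1 + 24·651 = 15625, and √15625 = 125.
So n = (1 + 125) / 6 = 126/6 = 21.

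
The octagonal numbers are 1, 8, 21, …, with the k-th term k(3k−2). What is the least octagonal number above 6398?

6533

Solve n(3n−2) > 6398 for integer n.
The largest n with value ≤ 6398 is 46 (since 6256 ≤ 6398 < 6533), so the first above is n = 47, value 6533.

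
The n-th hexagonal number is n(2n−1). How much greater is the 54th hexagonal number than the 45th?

54·(2·54 − 1) = 5778 and 45·(2·45 − 1) = 4005.
Difference: 5778 − 4005 = 1773.

1773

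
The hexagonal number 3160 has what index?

40

Set n(2n−1) = 3160, giving 2n² − n − 3160 = 0.
The discriminant is 1 + 8·3160 = 25281, and √25281 = 159.
So n = (1 + 159) / 4 = 160/4 = 40.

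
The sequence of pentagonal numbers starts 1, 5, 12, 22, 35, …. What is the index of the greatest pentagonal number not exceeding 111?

8

Solve n(3n−1)/2 ≤ 111 for integer n.
n = 8 gives 92 ≤ 111, while n = 9 gives 117 > 111; so the answer is index 8.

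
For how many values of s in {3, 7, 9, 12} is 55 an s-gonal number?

s = 3: P(3, 10) = 55. ✓
s = 7: P(7, 5) = 55. ✓
s = 9: P(9, 4) = 46 and P(9, 5) = 75; 55 is not s-gonal.
s = 12: P(12, 3) = 33 and P(12, 4) = 64; 55 is not s-gonal.
Hits: s ∈ {3, 7} → 2.

2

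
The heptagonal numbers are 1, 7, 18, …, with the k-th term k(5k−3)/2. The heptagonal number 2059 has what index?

Set n(5n−3)/2 = 2059, giving 5n² − 3n − 4118 = 0.
The discriminant is 9 + 40·2059 = 82369, and √82369 = 287.
So n = (3 + 287) / 10 = 290/10 = 29.

29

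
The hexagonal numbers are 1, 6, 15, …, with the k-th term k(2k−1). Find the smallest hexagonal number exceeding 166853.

Solve n(2n−1) > 166853 for integer n.
The largest n with value ≤ 166853 is 289 (since 166753 ≤ 166853 < 167910), so the first above is n = 290, value 167910.

167910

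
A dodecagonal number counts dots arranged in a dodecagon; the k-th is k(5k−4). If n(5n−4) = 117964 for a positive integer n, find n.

154

Set n(5n−4) = 117964, giving 5n² − 4n − 117964 = 0.
The discriminant is 16 + 20·117964 = 2359296, and √2359296 = 1536.
So n = (4 + 1536) / 10 = 1540/10 = 154.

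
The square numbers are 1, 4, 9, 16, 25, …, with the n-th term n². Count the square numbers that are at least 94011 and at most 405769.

The n-th square number is n².
Smallest index with value ≥ 94011: n = 307 (giving 94249).
Largest index with value ≤ 405769: n = 637 (giving 405769).
Indices 307 through 637: 331 terms.

331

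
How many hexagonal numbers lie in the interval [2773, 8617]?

The n-th hexagonal number is n(2n−1).
Smallest index with value ≥ 2773: n = 38 (giving 2850).
Largest index with value ≤ 8617: n = 65 (giving 8385).
Indices 38 through 65: 28 terms.

28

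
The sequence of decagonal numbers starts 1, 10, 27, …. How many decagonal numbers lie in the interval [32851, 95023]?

The n-th decagonal number is n(4n−3).
Smallest index with value ≥ 32851: n = 91 (giving 32851).
Largest index with value ≤ 95023: n = 154 (giving 94402).
Indices 91 through 154: 64 terms.

64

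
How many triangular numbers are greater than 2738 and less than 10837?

The n-th triangular number is n(n+1)/2.
Smallest index with value > 2738: n = 74 (giving 2775).
Largest index with value < 10837: n = 146 (giving 10731).
Indices 74 through 146: 73 terms.

73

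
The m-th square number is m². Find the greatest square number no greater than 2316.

2304

Solve n² ≤ 2316 for integer n.
n = 48 gives 2304 ≤ 2316, while n = 49 gives 2401 > 2316; so the answer is 2304.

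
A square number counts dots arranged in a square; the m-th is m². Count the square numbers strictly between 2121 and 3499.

13

The n-th square number is n².
Smallest index with value > 2121: n = 47 (giving 2209).
Largest index with value < 3499: n = 59 (giving 3481).
Indices 47 through 59: 13 terms.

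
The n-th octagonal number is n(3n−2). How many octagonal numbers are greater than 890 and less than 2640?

12

The n-th octagonal number is n(3n−2).
Smallest index with value > 890: n = 18 (giving 936).
Largest index with value < 2640: n = 29 (giving 2465).
Indices 18 through 29: 12 terms.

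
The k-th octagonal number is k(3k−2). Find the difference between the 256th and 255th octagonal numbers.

1531

Consecutive octagonal numbers differ by 6n − 5: here 6·256 − 5 = 1531.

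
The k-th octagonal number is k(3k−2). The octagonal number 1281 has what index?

Set n(3n−2) = 1281, giving 3n² − 2n − 1281 = 0.
The discriminant is 4 + 12·1281 = 15376, and √15376 = 124.
So n = (2 + 124) / 6 = 126/6 = 21.

21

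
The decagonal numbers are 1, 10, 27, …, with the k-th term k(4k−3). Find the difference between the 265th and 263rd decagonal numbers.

265·(4·265 − 3) = 280105 and 263·(4·263 − 3) = 275887.
Difference: 280105 − 275887 = 4218.

4218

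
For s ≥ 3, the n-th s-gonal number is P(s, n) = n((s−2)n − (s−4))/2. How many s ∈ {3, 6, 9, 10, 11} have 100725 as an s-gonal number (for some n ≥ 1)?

2

s = 3: P(3, 448) = 100576 and P(3, 449) = 101025; 100725 is not s-gonal.
s = 6: P(6, 224) = 100128 and P(6, 225) = 101025; 100725 is not s-gonal.
s = 9: P(9, 170) = 100725. ✓
s = 10: P(10, 159) = 100647 and P(10, 160) = 101920; 100725 is not s-gonal.
s = 11: P(11, 150) = 100725. ✓
Hits: s ∈ {9, 11} → 2.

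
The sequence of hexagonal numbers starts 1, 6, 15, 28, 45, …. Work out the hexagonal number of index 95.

The 95th hexagonal number is n(2n−1) with n = 95.
95·(2·95 − 1) = 95·189 = 17955.

17955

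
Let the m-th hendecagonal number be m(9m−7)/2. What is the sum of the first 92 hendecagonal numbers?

Σ i(9i−7)/2 = (9Σi² − 7Σi) / 2 over i = 1..92.
Σi = 4278 and Σi² = 263810.
(9·263810 − 7·4278) / 2 = 2344344/2 = 1172172.

1172172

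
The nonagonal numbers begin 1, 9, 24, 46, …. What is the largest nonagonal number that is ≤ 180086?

Solve n(7n−5)/2 ≤ 180086 for integer n.
n = 227 gives 179784 ≤ 180086, while n = 228 gives 181374 > 180086; so the answer is 179784.

179784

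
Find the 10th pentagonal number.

10·(3·10 − 1)/2 = 10·29/2 = 145.

145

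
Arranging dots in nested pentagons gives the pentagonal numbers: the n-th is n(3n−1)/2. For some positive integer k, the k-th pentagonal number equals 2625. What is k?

42

Set n(3n−1)/2 = 2625, giving 3n² − n − 5250 = 0.
The discriminant is 1 + 24·2625 = 63001, and √63001 = 251.
So n = (1 + 251) / 6 = 252/6 = 42.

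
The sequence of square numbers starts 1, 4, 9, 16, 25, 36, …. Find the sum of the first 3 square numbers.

Σ_{i=1}^{3} i² = 3·4·7/6 = 14.

14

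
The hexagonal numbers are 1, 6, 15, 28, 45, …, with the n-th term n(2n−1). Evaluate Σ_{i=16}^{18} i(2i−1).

1687

Σ i(2i−1) = 2Σi² − Σi over i = 16..18.
Σi = 171 − 120 = 51 and Σi² = 2109 − 1240 = 869.
2·869 − 1·51 = 1687.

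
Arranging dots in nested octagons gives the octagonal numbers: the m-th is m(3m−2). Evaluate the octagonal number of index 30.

The 30th octagonal number is n(3n−2) with n = 30.
30·(3·30 − 2) = 30·88 = 2640.

2640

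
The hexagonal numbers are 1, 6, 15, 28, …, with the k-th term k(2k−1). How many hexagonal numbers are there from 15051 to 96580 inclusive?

The n-th hexagonal number is n(2n−1).
Smallest index with value ≥ 15051: n = 87 (giving 15051).
Largest index with value ≤ 96580: n = 220 (giving 96580).
Indices 87 through 220: 134 terms.

134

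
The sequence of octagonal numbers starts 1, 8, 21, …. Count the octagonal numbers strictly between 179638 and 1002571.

333

The n-th octagonal number is n(3n−2).
Smallest index with value > 179638: n = 246 (giving 181056).
Largest index with value < 1002571: n = 578 (giving 1001096).
Indices 246 through 578: 333 terms.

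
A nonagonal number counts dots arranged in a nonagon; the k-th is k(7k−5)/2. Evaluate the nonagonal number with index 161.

The 161st nonagonal number is n(7n−5)/2 with n = 161.
161·(7·161 − 5)/2 = 161·1122/2 = 161·561 = 90321.

90321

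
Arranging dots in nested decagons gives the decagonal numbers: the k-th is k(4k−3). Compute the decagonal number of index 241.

The 241st decagonal number is n(4n−3) with n = 241.
241·(4·241 − 3) = 241·961 = 231601.

231601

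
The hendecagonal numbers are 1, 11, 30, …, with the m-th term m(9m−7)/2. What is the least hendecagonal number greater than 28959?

29241

Solve n(9n−7)/2 > 28959 for integer n.
The largest n with value ≤ 28959 is 80 (since 28520 ≤ 28959 < 29241), so the first above is n = 81, value 29241.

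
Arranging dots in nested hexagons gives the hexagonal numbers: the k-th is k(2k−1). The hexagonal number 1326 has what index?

26

Set n(2n−1) = 1326, giving 2n² − n − 1326 = 0.
The discriminant is 1 + 8·1326 = 10609, and √10609 = 103.
So n = (1 + 103) / 4 = 104/4 = 26.
Check: 26·(2·26 − 1) = 1326. ✓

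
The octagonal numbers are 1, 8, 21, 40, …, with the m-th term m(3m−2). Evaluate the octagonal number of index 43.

43·(3·43 − 2) = 43·127 = 5461.

5461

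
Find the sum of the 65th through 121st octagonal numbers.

Σ i(3i−2) = 3Σi² − 2Σi over i = 65..121.
Σi = 7381 − 2080 = 5301 and Σi² = 597861 − 89440 = 508421.
3·508421 − 2·5301 = 1514661.

1514661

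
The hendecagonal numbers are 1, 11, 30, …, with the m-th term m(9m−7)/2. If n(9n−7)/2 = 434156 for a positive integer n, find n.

311

Set n(9n−7)/2 = 434156, giving 9n² − 7n − 868312 = 0.
So n = (7 + 5591) / 18 = 5598/18 = 311.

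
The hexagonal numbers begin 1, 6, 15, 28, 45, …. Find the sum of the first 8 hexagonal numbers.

372

Σ i(2i−1) = 2Σi² − Σi over i = 1..8.
Σi = 36 and Σi² = 204.
2·204 − 1·36 = 372.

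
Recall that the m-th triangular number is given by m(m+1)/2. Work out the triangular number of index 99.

4950

The 99th triangular number is n(n+1)/2 with n = 99.
99·100/2 = 9900/2 = 4950.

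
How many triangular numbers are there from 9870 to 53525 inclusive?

187

The n-th triangular number is n(n+1)/2.
Smallest index with value ≥ 9870: n = 140 (giving 9870).
Largest index with value ≤ 53525: n = 326 (giving 53301).
Indices 140 through 326: 187 terms.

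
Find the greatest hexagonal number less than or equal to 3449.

3321

Solve n(2n−1) ≤ 3449 for integer n.
n = 41 gives 3321 ≤ 3449, while n = 42 gives 3486 > 3449; so the answer is 3321.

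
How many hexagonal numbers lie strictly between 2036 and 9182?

The n-th hexagonal number is n(2n−1).
Smallest index with value > 2036: n = 33 (giving 2145).
Largest index with value < 9182: n = 68 (giving 9180).
Indices 33 through 68: 36 terms.

36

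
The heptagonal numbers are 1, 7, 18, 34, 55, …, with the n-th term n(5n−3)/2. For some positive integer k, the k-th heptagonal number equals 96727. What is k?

197

Set n(5n−3)/2 = 96727, giving 5n² − 3n − 193454 = 0.
The discriminant is 9 + 40·96727 = 3869089, and √3869089 = 1967.
So n = (3 + 1967) / 10 = 1970/10 = 197.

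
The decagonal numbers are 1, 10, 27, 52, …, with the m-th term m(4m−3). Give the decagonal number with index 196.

The 196th decagonal number is n(4n−3) with n = 196.
196·(4·196 − 3) = 196·781 = 153076.

153076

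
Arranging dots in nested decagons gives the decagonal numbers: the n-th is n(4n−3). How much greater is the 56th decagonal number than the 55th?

441

Consecutive decagonal numbers differ by 8n − 7: here 8·56 − 7 = 441.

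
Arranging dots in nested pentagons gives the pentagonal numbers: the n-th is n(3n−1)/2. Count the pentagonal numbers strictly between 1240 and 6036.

The n-th pentagonal number is n(3n−1)/2.
Smallest index with value > 1240: n = 29 (giving 1247).
Largest index with value < 6036: n = 63 (giving 5922).
Indices 29 through 63: 35 terms.

35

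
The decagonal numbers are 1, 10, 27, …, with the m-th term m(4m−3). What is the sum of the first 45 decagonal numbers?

Σ i(4i−3) = 4Σi² − 3Σi over i = 1..45.
Σi = 1035 and Σi² = 31395.
4·31395 − 3·1035 = 122475.

122475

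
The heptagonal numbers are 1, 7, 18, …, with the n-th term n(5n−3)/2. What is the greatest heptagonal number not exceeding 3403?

3367

Solve n(5n−3)/2 ≤ 3403 for integer n.
n = 37 gives 3367 ≤ 3403, while n = 38 gives 3553 > 3403; so the answer is 3367.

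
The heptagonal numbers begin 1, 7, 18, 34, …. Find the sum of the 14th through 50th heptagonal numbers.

Σ i(5i−3)/2 = (5Σi² − 3Σi) / 2 over i = 14..50.
Σi = 1275 − 91 = 1184 and Σi² = 42925 − 819 = 42106.
(5·42106 − 3·1184) / 2 = 206978/2 = 103489.

103489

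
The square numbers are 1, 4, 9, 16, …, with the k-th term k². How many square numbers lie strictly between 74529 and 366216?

332

The n-th square number is n².
Smallest index with value > 74529: n = 274 (giving 75076).
Largest index with value < 366216: n = 605 (giving 366025).
Indices 274 through 605: 332 terms.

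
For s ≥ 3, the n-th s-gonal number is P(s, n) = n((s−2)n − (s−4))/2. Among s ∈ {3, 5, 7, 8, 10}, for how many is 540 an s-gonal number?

s = 3: P(3, 32) = 528 and P(3, 33) = 561; 540 is not s-gonal.
s = 5: P(5, 19) = 532 and P(5, 20) = 590; 540 is not s-gonal.
s = 7: P(7, 15) = 540. ✓
s = 8: P(8, 13) = 481 and P(8, 14) = 560; 540 is not s-gonal.
s = 10: P(10, 12) = 540. ✓
Hits: s ∈ {7, 10} → 2.

2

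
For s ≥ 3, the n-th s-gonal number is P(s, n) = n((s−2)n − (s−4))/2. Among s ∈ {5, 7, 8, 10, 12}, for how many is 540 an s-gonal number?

s = 5: P(5, 19) = 532 and P(5, 20) = 590; 540 is not s-gonal.
s = 7: P(7, 15) = 540. ✓
s = 8: P(8, 13) = 481 and P(8, 14) = 560; 540 is not s-gonal.
s = 10: P(10, 12) = 540. ✓
s = 12: P(12, 10) = 460 and P(12, 11) = 561; 540 is not s-gonal.
Hits: s ∈ {7, 10} → 2.

2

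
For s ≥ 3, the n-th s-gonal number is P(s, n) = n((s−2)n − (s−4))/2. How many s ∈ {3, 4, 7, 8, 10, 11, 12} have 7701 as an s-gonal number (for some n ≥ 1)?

1

s = 3: P(3, 123) = 7626 and P(3, 124) = 7750; 7701 is not s-gonal.
s = 4: P(4, 87) = 7569 and P(4, 88) = 7744; 7701 is not s-gonal.
s = 7: P(7, 55) = 7480 and P(7, 56) = 7756; 7701 is not s-gonal.
s = 8: P(8, 51) = 7701. ✓
s = 10: P(10, 44) = 7612 and P(10, 45) = 7965; 7701 is not s-gonal.
s = 11: P(11, 41) = 7421 and P(11, 42) = 7791; 7701 is not s-gonal.
s = 12: P(12, 39) = 7449 and P(12, 40) = 7840; 7701 is not s-gonal.
Hits: s ∈ {8} → 1.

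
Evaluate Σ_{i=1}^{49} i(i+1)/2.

20825

Σ i(i+1)/2 = (Σi² + Σi) / 2 over i = 1..49.
Σi = 1225 and Σi² = 40425.
(1·40425 + 1·1225) / 2 = 41650/2 = 20825.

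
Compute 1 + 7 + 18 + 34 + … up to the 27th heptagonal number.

16758

Σ i(5i−3)/2 = (5Σi² − 3Σi) / 2 over i = 1..27.
Σi = 378 and Σi² = 6930.
(5·6930 − 3·378) / 2 = 33516/2 = 16758.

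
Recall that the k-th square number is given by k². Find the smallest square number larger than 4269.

4356

Solve n² > 4269 for integer n.
The largest n with value ≤ 4269 is 65 (since 4225 ≤ 4269 < 4356), so the first above is n = 66, value 4356.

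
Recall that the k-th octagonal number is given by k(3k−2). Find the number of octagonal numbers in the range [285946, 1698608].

443

The n-th octagonal number is n(3n−2).
Smallest index with value ≥ 285946: n = 310 (giving 287680).
Largest index with value ≤ 1698608: n = 752 (giving 1695008).
Indices 310 through 752: 443 terms.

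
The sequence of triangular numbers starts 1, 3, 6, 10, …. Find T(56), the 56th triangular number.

1596

The 56th triangular number is n(n+1)/2 with n = 56.
56·57/2 = 3192/2 = 1596.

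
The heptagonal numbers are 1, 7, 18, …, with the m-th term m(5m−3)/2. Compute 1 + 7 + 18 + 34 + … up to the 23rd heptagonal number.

10396

Σ i(5i−3)/2 = (5Σi² − 3Σi) / 2 over i = 1..23.
Σi = 276 and Σi² = 4324.
(5·4324 − 3·276) / 2 = 20792/2 = 10396.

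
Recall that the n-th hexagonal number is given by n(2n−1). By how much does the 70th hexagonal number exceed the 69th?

277

Consecutive hexagonal numbers differ by 4n − 3: here 4·70 − 3 = 277.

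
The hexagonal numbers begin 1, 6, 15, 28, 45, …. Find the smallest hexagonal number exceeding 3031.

3160

Solve n(2n−1) > 3031 for integer n.
The largest n with value ≤ 3031 is 39 (since 3003 ≤ 3031 < 3160), so the first above is n = 40, value 3160.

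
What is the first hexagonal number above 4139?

4186

Solve n(2n−1) > 4139 for integer n.
The largest n with value ≤ 4139 is 45 (since 4005 ≤ 4139 < 4186), so the first above is n = 46, value 4186.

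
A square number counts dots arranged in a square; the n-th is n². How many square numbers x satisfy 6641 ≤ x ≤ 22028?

67

The n-th square number is n².
Smallest index with value ≥ 6641: n = 82 (giving 6724).
Largest index with value ≤ 22028: n = 148 (giving 21904).
Indices 82 through 148: 67 terms.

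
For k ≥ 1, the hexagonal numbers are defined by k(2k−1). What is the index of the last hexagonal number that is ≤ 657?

18

Solve n(2n−1) ≤ 657 for integer n.
n = 18 gives 630 ≤ 657, while n = 19 gives 703 > 657; so the answer is index 18.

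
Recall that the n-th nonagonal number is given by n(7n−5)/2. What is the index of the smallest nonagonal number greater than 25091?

86

Solve n(7n−5)/2 > 25091 for integer n.
The largest n with value ≤ 25091 is 85 (since 25075 ≤ 25091 < 25671), so the first above is n = 86, value 25671.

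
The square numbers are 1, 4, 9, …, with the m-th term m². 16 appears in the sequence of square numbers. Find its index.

We need n² = 16, so n = √16 = 4.

4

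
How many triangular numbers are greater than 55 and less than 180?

8

The n-th triangular number is n(n+1)/2.
Smallest index with value > 55: n = 11 (giving 66).
Largest index with value < 180: n = 18 (giving 171).
Indices 11 through 18: 8 terms.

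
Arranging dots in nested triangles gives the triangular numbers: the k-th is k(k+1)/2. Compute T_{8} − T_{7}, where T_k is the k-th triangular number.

Consecutive triangular numbers differ by n: T_{8} − T_{7} = 8.

8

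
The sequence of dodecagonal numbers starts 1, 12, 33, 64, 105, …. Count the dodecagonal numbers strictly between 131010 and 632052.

193

The n-th dodecagonal number is n(5n−4).
Smallest index with value > 131010: n = 163 (giving 132193).
Largest index with value < 632052: n = 355 (giving 628705).
Indices 163 through 355: 193 terms.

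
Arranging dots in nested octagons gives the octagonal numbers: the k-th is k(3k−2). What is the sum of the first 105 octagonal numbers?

Σ i(3i−2) = 3Σi² − 2Σi over i = 1..105.
Σi = 5565 and Σi² = 391405.
3·391405 − 2·5565 = 1163085.

1163085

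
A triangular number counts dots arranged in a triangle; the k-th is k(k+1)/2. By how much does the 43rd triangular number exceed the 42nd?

43

Consecutive triangular numbers differ by n: T_{43} − T_{42} = 43.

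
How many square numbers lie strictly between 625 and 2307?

The n-th square number is n².
Smallest index with value > 625: n = 26 (giving 676).
Largest index with value < 2307: n = 48 (giving 2304).
Indices 26 through 48: 23 terms.

23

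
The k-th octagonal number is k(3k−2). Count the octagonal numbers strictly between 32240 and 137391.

110

The n-th octagonal number is n(3n−2).
Smallest index with value > 32240: n = 105 (giving 32865).
Largest index with value < 137391: n = 214 (giving 136960).
Indices 105 through 214: 110 terms.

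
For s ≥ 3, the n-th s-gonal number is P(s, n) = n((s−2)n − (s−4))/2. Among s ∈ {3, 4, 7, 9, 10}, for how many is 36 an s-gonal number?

s = 3: P(3, 8) = 36. ✓
s = 4: P(4, 6) = 36. ✓
s = 7: P(7, 4) = 34 and P(7, 5) = 55; 36 is not s-gonal.
s = 9: P(9, 3) = 24 and P(9, 4) = 46; 36 is not s-gonal.
s = 10: P(10, 3) = 27 and P(10, 4) = 52; 36 is not s-gonal.
Hits: s ∈ {3, 4} → 2.

2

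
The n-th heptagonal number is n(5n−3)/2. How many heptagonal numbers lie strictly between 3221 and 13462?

37

The n-th heptagonal number is n(5n−3)/2.
Smallest index with value > 3221: n = 37 (giving 3367).
Largest index with value < 13462: n = 73 (giving 13213).
Indices 37 through 73: 37 terms.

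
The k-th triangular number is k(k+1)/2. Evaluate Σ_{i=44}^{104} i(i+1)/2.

178730

Σ i(i+1)/2 = (Σi² + Σi) / 2 over i = 44..104.
Σi = 5460 − 946 = 4514 and Σi² = 380380 − 27434 = 352946.
(1·352946 + 1·4514) / 2 = 357460/2 = 178730.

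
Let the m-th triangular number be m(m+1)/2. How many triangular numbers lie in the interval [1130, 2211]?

19

The n-th triangular number is n(n+1)/2.
Smallest index with value ≥ 1130: n = 48 (giving 1176).
Largest index with value ≤ 2211: n = 66 (giving 2211).
Indices 48 through 66: 19 terms.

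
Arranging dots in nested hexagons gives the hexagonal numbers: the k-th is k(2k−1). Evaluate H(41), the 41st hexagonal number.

3321

The 41st hexagonal number is n(2n−1) with n = 41.
41·(2·41 − 1) = 41·81 = 3321.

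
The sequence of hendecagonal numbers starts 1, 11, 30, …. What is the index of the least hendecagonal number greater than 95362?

Solve n(9n−7)/2 > 95362 for integer n.
The largest n with value ≤ 95362 is 145 (since 94105 ≤ 95362 < 95411), so the first above is n = 146, value 95411.

146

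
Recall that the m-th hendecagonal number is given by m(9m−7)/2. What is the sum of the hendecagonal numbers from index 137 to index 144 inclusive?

Σ i(9i−7)/2 = (9Σi² − 7Σi) / 2 over i = 137..144.
Σi = 10440 − 9316 = 1124 and Σi² = 1005720 − 847756 = 157964.
(9·157964 − 7·1124) / 2 = 1413808/2 = 706904.

706904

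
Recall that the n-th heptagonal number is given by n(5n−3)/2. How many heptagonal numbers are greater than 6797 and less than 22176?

The n-th heptagonal number is n(5n−3)/2.
Smallest index with value > 6797: n = 53 (giving 6943).
Largest index with value < 22176: n = 94 (giving 21949).
Indices 53 through 94: 42 terms.

42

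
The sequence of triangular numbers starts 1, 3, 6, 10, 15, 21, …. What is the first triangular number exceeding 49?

55

Solve n(n+1)/2 > 49 for integer n.
The largest n with value ≤ 49 is 9 (since 45 ≤ 49 < 55), so the first above is n = 10, value 55.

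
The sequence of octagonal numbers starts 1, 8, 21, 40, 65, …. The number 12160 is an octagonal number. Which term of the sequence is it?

64

Set n(3n−2) = 12160, giving 3n² − 2n − 12160 = 0.
So n = (2 + 382) / 6 = 384/6 = 64.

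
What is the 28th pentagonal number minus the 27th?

Consecutive pentagonal numbers differ by 3n − 2: here 3·28 − 2 = 82.

82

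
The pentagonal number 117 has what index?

9

Set n(3n−1)/2 = 117, giving 3n² − n − 234 = 0.
The discriminant is 1 + 24·117 = 2809, and √2809 = 53.
So n = (1 + 53) / 6 = 54/6 = 9.
Check: 9·(3·9 − 1)/2 = 117. ✓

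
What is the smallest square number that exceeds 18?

Solve n² > 18 for integer n.
The largest n with value ≤ 18 is 4 (since 16 ≤ 18 < 25), so the first above is n = 5, value 25.

25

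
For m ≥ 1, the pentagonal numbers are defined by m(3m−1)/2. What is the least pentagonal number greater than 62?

70

Solve n(3n−1)/2 > 62 for integer n.
The largest n with value ≤ 62 is 6 (since 51 ≤ 62 < 70), so the first above is n = 7, value 70.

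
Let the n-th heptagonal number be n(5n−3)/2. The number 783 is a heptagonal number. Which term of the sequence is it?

Set n(5n−3)/2 = 783, giving 5n² − 3n − 1566 = 0.
The discriminant is 9 + 40·783 = 31329, and √31329 = 177.
So n = (3 + 177) / 10 = 180/10 = 18.

18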